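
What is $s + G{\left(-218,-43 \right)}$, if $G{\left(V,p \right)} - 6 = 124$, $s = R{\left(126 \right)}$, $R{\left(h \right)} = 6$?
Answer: $136$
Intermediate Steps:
$s = 6$
$G{\left(V,p \right)} = 130$ ($G{\left(V,p \right)} = 6 + 124 = 130$)
$s + G{\left(-218,-43 \right)} = 6 + 130 = 136$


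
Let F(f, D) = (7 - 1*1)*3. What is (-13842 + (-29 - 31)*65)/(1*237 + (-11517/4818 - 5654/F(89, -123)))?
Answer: 23312988/104465 ≈ 223.17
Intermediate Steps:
F(f, D) = 18 (F(f, D) = (7 - 1)*3 = 6*3 = 18)
(-13842 + (-29 - 31)*65)/(1*237 + (-11517/4818 - 5654/F(89, -123))) = (-13842 + (-29 - 31)*65)/(1*237 + (-11517/4818 - 5654/18)) = (-13842 - 60*65)/(237 + (-11517*1/4818 - 5654*1/18)) = (-13842 - 3900)/(237 + (-349/146 - 2827/9)) = -17742/(237 - 415883/1314) = -17742/(-104465/1314) = -17742*(-1314/104465) = 23312988/104465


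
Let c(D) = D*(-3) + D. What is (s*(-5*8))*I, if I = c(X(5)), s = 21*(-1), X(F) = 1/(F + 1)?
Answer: -280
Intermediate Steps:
X(F) = 1/(1 + F)
s = -21
c(D) = -2*D (c(D) = -3*D + D = -2*D)
I = -⅓ (I = -2/(1 + 5) = -2/6 = -2*⅙ = -⅓ ≈ -0.33333)
(s*(-5*8))*I = -(-105)*8*(-⅓) = -21*(-40)*(-⅓) = 840*(-⅓) = -280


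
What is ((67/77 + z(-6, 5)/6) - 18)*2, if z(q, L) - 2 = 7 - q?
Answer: -2253/77 ≈ -29.260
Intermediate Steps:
z(q, L) = 9 - q (z(q, L) = 2 + (7 - q) = 9 - q)
((67/77 + z(-6, 5)/6) - 18)*2 = ((67/77 + (9 - 1*(-6))/6) - 18)*2 = ((67*(1/77) + (9 + 6)*(⅙)) - 18)*2 = ((67/77 + 15*(⅙)) - 18)*2 = ((67/77 + 5/2) - 18)*2 = (519/154 - 18)*2 = -2253/154*2 = -2253/77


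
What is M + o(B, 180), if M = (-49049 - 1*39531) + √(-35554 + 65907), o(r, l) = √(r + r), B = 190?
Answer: -88580 + √30353 + 2*√95 ≈ -88386.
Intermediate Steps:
o(r, l) = √2*√r (o(r, l) = √(2*r) = √2*√r)
M = -88580 + √30353 (M = (-49049 - 39531) + √30353 = -88580 + √30353 ≈ -88406.)
M + o(B, 180) = (-88580 + √30353) + √2*√190 = (-88580 + √30353) + 2*√95 = -88580 + √30353 + 2*√95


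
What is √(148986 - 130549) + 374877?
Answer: 374877 + √18437 ≈ 3.7501e+5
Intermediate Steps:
√(148986 - 130549) + 374877 = √18437 + 374877 = 374877 + √18437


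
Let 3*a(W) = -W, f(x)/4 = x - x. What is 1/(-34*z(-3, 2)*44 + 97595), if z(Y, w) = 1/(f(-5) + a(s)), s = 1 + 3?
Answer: 1/98717 ≈ 1.0130e-5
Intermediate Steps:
s = 4
f(x) = 0 (f(x) = 4*(x - x) = 4*0 = 0)
a(W) = -W/3 (a(W) = (-W)/3 = -W/3)
z(Y, w) = -3/4 (z(Y, w) = 1/(0 - 1/3*4) = 1/(0 - 4/3) = 1/(-4/3) = -3/4)
1/(-34*z(-3, 2)*44 + 97595) = 1/(-34*(-3/4)*44 + 97595) = 1/((51/2)*44 + 97595) = 1/(1122 + 97595) = 1/98717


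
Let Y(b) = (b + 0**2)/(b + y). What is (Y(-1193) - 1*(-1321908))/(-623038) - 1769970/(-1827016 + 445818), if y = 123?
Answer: -29756685879919/35414483011180 ≈ -0.84024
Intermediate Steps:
Y(b) = b/(123 + b) (Y(b) = (b + 0**2)/(b + 123) = (b + 0)/(123 + b) = b/(123 + b))
(Y(-1193) - 1*(-1321908))/(-623038) - 1769970/(-1827016 + 445818) = (-1193/(123 - 1193) - 1*(-1321908))/(-623038) - 1769970/(-1827016 + 445818) = (-1193/(-1070) + 1321908)*(-1/623038) - 1769970/(-1381198) = (-1193*(-1/1070) + 1321908)*(-1/623038) - 1769970*(-1/1381198) = (1193/1070 + 1321908)*(-1/623038) + 884985/690599 = (1414442753/1070)*(-1/623038) + 884985/690599 = -1414442753/666650660 + 884985/690599 = -29756685879919/35414483011180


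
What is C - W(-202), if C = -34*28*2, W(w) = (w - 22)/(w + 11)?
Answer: -363888/191 ≈ -1905.2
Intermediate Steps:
W(w) = (-22 + w)/(11 + w)
C = -1904 (C = -952*2 = -1904)
C - W(-202) = -1904 - (-22 - 202)/(11 - 202) = -1904 - (-224)/(-191) = -1904 - (-1)*(-224)/191 = -1904 - 1*224/191 = -1904 - 224/191 = -363888/191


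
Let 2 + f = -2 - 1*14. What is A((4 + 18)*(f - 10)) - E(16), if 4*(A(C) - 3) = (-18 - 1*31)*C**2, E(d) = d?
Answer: -4648349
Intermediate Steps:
f = -18 (f = -2 + (-2 - 1*14) = -2 + (-2 - 14) = -2 - 16 = -18)
A(C) = 3 - 49*C**2/4 (A(C) = 3 + ((-18 - 1*31)*C**2)/4 = 3 + ((-18 - 31)*C**2)/4 = 3 + (-49*C**2)/4 = 3 - 49*C**2/4)
A((4 + 18)*(f - 10)) - E(16) = (3 - 49*(-18 - 10)**2*(4 + 18)**2/4) - 1*16 = (3 - 49*(22*(-28))**2/4) - 16 = (3 - 49/4*(-616)**2) - 16 = (3 - 49/4*379456) - 16 = (3 - 4648336) - 16 = -4648333 - 16 = -4648349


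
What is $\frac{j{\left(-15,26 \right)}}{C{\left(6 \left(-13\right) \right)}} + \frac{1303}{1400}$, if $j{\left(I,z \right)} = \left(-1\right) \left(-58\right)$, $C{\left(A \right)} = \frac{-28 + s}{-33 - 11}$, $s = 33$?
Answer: $- \frac{713257}{1400} \approx -509.47$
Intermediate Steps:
$C{\left(A \right)} = - \frac{5}{44}$ ($C{\left(A \right)} = \frac{-28 + 33}{-33 - 11} = \frac{5}{-44} = 5 \left(- \frac{1}{44}\right) = - \frac{5}{44}$)
$j{\left(I,z \right)} = 58$
$\frac{j{\left(-15,26 \right)}}{C{\left(6 \left(-13\right) \right)}} + \frac{1303}{1400} = \frac{58}{- \frac{5}{44}} + \frac{1303}{1400} = 58 \left(- \frac{44}{5}\right) + 1303 \cdot \frac{1}{1400} = - \frac{2552}{5} + \frac{1303}{1400} = - \frac{713257}{1400}$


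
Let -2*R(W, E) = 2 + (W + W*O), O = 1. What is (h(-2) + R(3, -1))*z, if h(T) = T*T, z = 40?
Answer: 0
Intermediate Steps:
R(W, E) = -1 - W (R(W, E) = -(2 + (W + W*1))/2 = -(2 + (W + W))/2 = -(2 + 2*W)/2 = -1 - W)
h(T) = T²
(h(-2) + R(3, -1))*z = ((-2)² + (-1 - 1*3))*40 = (4 + (-1 - 3))*40 = (4 - 4)*40 = 0*40 = 0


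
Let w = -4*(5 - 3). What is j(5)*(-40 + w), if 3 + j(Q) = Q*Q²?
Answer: -5856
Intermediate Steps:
j(Q) = -3 + Q³ (j(Q) = -3 + Q*Q² = -3 + Q³)
w = -8 (w = -4*2 = -8)
j(5)*(-40 + w) = (-3 + 5³)*(-40 - 8) = (-3 + 125)*(-48) = 122*(-48) = -5856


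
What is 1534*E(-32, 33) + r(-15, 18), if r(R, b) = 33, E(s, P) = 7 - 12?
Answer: -7637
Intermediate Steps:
E(s, P) = -5
1534*E(-32, 33) + r(-15, 18) = 1534*(-5) + 33 = -7670 + 33 = -7637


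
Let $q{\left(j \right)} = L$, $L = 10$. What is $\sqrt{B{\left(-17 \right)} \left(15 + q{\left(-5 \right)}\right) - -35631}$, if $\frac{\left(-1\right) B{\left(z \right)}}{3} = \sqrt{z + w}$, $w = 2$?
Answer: $\sqrt{35631 - 75 i \sqrt{15}} \approx 188.76 - 0.7694 i$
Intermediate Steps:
$q{\left(j \right)} = 10$
$B{\left(z \right)} = - 3 \sqrt{2 + z}$ ($B{\left(z \right)} = - 3 \sqrt{z + 2} = - 3 \sqrt{2 + z}$)
$\sqrt{B{\left(-17 \right)} \left(15 + q{\left(-5 \right)}\right) - -35631} = \sqrt{- 3 \sqrt{2 - 17} \left(15 + 10\right) - -35631} = \sqrt{- 3 \sqrt{-15} \cdot 25 + \left(-168506 + 204137\right)} = \sqrt{- 3 i \sqrt{15} \cdot 25 + 35631} = \sqrt{- 75 i \sqrt{15} + 35631} = \sqrt{35631 - 75 i \sqrt{15}}$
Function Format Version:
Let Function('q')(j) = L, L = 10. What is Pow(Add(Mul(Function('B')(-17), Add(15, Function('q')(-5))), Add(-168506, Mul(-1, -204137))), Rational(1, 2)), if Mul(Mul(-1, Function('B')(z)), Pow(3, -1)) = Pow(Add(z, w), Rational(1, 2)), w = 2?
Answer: Pow(Add(35631, Mul(-75, I, Pow(15, Rational(1, 2)))), Rational(1, 2)) ≈ Add(188.76, Mul(-0.7694, I))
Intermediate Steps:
Function('q')(j) = 10
Function('B')(z) = Mul(-3, Pow(Add(2, z), Rational(1, 2))) (Function('B')(z) = Mul(-3, Pow(Add(z, 2), Rational(1, 2))) = Mul(-3, Pow(Add(2, z), Rational(1, 2))))
Pow(Add(Mul(Function('B')(-17), Add(15, Function('q')(-5))), Add(-168506, Mul(-1, -204137))), Rational(1, 2)) = Pow(Add(Mul(Mul(-3, Pow(Add(2, -17), Rational(1, 2))), Add(15, 10)), Add(-168506, Mul(-1, -204137))), Rational(1, 2)) = Pow(Add(Mul(Mul(-3, Pow(-15, Rational(1, 2))), 25), Add(-168506, 204137)), Rational(1, 2)) = Pow(Add(Mul(Mul(-3, Mul(I, Pow(15, Rational(1, 2)))), 25), 35631), Rational(1, 2)) = Pow(Add(Mul(Mul(-3, I, Pow(15, Rational(1, 2))), 25), 35631), Rational(1, 2)) = Pow(Add(Mul(-75, I, Pow(15, Rational(1, 2))), 35631), Rational(1, 2)) = Pow(Add(35631, Mul(-75, I, Pow(15, Rational(1, 2)))), Rational(1, 2))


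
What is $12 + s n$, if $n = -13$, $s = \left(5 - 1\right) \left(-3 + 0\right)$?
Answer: $168$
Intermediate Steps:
$s = -12$ ($s = 4 \left(-3\right) = -12$)
$12 + s n = 12 - -156 = 12 + 156 = 168$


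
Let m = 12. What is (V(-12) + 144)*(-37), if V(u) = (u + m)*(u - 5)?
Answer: -5328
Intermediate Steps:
V(u) = (-5 + u)*(12 + u) (V(u) = (u + 12)*(u - 5) = (12 + u)*(-5 + u) = (-5 + u)*(12 + u))
(V(-12) + 144)*(-37) = ((-60 + (-12)**2 + 7*(-12)) + 144)*(-37) = ((-60 + 144 - 84) + 144)*(-37) = (0 + 144)*(-37) = 144*(-37) = -5328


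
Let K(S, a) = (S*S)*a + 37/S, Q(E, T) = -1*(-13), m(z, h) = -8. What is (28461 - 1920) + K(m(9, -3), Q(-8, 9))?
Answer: 218947/8 ≈ 27368.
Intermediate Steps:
Q(E, T) = 13
K(S, a) = 37/S + a*S**2 (K(S, a) = S**2*a + 37/S = a*S**2 + 37/S = 37/S + a*S**2)
(28461 - 1920) + K(m(9, -3), Q(-8, 9)) = (28461 - 1920) + (37 + 13*(-8)**3)/(-8) = 26541 - (37 + 13*(-512))/8 = 26541 - (37 - 6656)/8 = 26541 - 1/8*(-6619) = 26541 + 6619/8 = 218947/8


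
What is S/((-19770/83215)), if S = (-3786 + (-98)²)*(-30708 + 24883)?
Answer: 282014386775/1977 ≈ 1.4265e+8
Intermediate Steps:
S = -33889850 (S = (-3786 + 9604)*(-5825) = 5818*(-5825) = -33889850)
S/((-19770/83215)) = -33889850/((-19770/83215)) = -33889850/((-19770*1/83215)) = -33889850/(-3954/16643) = -33889850*(-16643/3954) = 282014386775/1977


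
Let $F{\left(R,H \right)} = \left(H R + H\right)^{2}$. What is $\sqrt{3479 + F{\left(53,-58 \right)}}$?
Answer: $\sqrt{9812903} \approx 3132.6$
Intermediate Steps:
$F{\left(R,H \right)} = \left(H + H R\right)^{2}$
$\sqrt{3479 + F{\left(53,-58 \right)}} = \sqrt{3479 + \left(-58\right)^{2} \left(1 + 53\right)^{2}} = \sqrt{3479 + 3364 \cdot 54^{2}} = \sqrt{3479 + 3364 \cdot 2916} = \sqrt{3479 + 9809424} = \sqrt{9812903}$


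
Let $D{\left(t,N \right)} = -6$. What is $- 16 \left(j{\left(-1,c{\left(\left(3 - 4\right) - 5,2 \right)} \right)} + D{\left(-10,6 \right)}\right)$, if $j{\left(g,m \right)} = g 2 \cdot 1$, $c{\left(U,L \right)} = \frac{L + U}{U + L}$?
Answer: $128$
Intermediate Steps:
$c{\left(U,L \right)} = 1$ ($c{\left(U,L \right)} = \frac{L + U}{L + U} = 1$)
$j{\left(g,m \right)} = 2 g$ ($j{\left(g,m \right)} = 2 g 1 = 2 g$)
$- 16 \left(j{\left(-1,c{\left(\left(3 - 4\right) - 5,2 \right)} \right)} + D{\left(-10,6 \right)}\right) = - 16 \left(2 \left(-1\right) - 6\right) = - 16 \left(-2 - 6\right) = \left(-16\right) \left(-8\right) = 128$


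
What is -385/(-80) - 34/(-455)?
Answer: 35579/7280 ≈ 4.8872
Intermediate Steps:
-385/(-80) - 34/(-455) = -385*(-1/80) - 34*(-1/455) = 77/16 + 34/455 = 35579/7280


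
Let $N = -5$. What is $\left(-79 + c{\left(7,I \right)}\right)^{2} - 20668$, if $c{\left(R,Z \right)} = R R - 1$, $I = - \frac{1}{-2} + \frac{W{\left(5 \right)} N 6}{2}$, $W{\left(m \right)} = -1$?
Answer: $-19707$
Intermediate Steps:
$I = \frac{31}{2}$ ($I = - \frac{1}{-2} + \frac{\left(-1\right) \left(-5\right) 6}{2} = \left(-1\right) \left(- \frac{1}{2}\right) + 5 \cdot 6 \cdot \frac{1}{2} = \frac{1}{2} + 30 \cdot \frac{1}{2} = \frac{1}{2} + 15 = \frac{31}{2} \approx 15.5$)
$c{\left(R,Z \right)} = -1 + R^{2}$ ($c{\left(R,Z \right)} = R^{2} - 1 = -1 + R^{2}$)
$\left(-79 + c{\left(7,I \right)}\right)^{2} - 20668 = \left(-79 - \left(1 - 7^{2}\right)\right)^{2} - 20668 = \left(-79 + \left(-1 + 49\right)\right)^{2} - 20668 = \left(-79 + 48\right)^{2} - 20668 = \left(-31\right)^{2} - 20668 = 961 - 20668 = -19707$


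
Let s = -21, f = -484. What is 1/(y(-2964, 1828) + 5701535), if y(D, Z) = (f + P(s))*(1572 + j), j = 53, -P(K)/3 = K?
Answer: 1/5017410 ≈ 1.9931e-7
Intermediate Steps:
P(K) = -3*K
y(D, Z) = -684125 (y(D, Z) = (-484 - 3*(-21))*(1572 + 53) = (-484 + 63)*1625 = -421*1625 = -684125)
1/(y(-2964, 1828) + 5701535) = 1/(-684125 + 5701535) = 1/5017410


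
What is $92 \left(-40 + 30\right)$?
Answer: $-920$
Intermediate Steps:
$92 \left(-40 + 30\right) = 92 \left(-10\right) = -920$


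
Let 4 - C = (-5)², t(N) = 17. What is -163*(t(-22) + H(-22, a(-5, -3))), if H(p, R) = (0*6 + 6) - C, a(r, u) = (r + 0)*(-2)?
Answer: -7172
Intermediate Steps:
C = -21 (C = 4 - 1*(-5)² = 4 - 1*25 = 4 - 25 = -21)
a(r, u) = -2*r (a(r, u) = r*(-2) = -2*r)
H(p, R) = 27 (H(p, R) = (0*6 + 6) - 1*(-21) = (0 + 6) + 21 = 6 + 21 = 27)
-163*(t(-22) + H(-22, a(-5, -3))) = -163*(17 + 27) = -163*44 = -7172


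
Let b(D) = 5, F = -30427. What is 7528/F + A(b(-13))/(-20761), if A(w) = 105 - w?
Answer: -159331508/631694947 ≈ -0.25223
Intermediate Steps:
7528/F + A(b(-13))/(-20761) = 7528/(-30427) + (105 - 1*5)/(-20761) = 7528*(-1/30427) + (105 - 5)*(-1/20761) = -7528/30427 + 100*(-1/20761) = -7528/30427 - 100/20761 = -159331508/631694947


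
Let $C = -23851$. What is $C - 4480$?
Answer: $-28331$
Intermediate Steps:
$C - 4480 = -23851 - 4480 = -28331$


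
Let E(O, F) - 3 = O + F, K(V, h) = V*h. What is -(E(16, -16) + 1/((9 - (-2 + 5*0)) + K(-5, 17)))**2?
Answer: -48841/5476 ≈ -8.9191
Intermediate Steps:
E(O, F) = 3 + F + O (E(O, F) = 3 + (O + F) = 3 + (F + O) = 3 + F + O)
-(E(16, -16) + 1/((9 - (-2 + 5*0)) + K(-5, 17)))**2 = -((3 - 16 + 16) + 1/((9 - (-2 + 5*0)) - 5*17))**2 = -(3 + 1/((9 - (-2 + 0)) - 85))**2 = -(3 + 1/((9 - 1*(-2)) - 85))**2 = -(3 + 1/((9 + 2) - 85))**2 = -(3 + 1/(11 - 85))**2 = -(3 + 1/(-74))**2 = -(3 - 1/74)**2 = -(221/74)**2 = -1*48841/5476 = -48841/5476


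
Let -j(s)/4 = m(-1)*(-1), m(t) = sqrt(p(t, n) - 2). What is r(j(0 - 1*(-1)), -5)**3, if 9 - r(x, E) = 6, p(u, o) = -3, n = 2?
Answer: 27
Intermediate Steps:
m(t) = I*sqrt(5) (m(t) = sqrt(-3 - 2) = sqrt(-5) = I*sqrt(5))
j(s) = 4*I*sqrt(5) (j(s) = -4*I*sqrt(5)*(-1) = -(-4)*I*sqrt(5) = 4*I*sqrt(5))
r(x, E) = 3 (r(x, E) = 9 - 1*6 = 9 - 6 = 3)
r(j(0 - 1*(-1)), -5)**3 = 3**3 = 27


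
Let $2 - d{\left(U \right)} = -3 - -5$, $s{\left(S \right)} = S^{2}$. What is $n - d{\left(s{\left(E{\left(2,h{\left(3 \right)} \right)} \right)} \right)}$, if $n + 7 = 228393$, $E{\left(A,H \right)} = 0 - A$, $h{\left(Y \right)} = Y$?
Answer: $228386$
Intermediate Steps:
$E{\left(A,H \right)} = - A$
$d{\left(U \right)} = 0$ ($d{\left(U \right)} = 2 - \left(-3 - -5\right) = 2 - \left(-3 + 5\right) = 2 - 2 = 0$)
$n = 228386$ ($n = -7 + 228393 = 228386$)
$n - d{\left(s{\left(E{\left(2,h{\left(3 \right)} \right)} \right)} \right)} = 228386 - 0 = 228386 + 0 = 228386$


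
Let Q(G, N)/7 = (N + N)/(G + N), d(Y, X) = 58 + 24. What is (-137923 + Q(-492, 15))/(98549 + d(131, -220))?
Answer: -21929827/15682329 ≈ -1.3984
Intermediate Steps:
d(Y, X) = 82
Q(G, N) = 14*N/(G + N) (Q(G, N) = 7*((N + N)/(G + N)) = 7*((2*N)/(G + N)) = 7*(2*N/(G + N)) = 14*N/(G + N))
(-137923 + Q(-492, 15))/(98549 + d(131, -220)) = (-137923 + 14*15/(-492 + 15))/(98549 + 82) = (-137923 + 14*15/(-477))/98631 = (-137923 + 14*15*(-1/477))*(1/98631) = (-137923 - 70/159)*(1/98631) = -21929827/159*1/98631 = -21929827/15682329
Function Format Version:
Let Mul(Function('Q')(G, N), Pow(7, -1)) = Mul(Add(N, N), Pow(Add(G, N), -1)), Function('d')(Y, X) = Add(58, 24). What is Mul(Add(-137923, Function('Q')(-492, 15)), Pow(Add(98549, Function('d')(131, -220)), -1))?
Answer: Rational(-21929827, 15682329) ≈ -1.3984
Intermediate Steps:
Function('d')(Y, X) = 82
Function('Q')(G, N) = Mul(14, N, Pow(Add(G, N), -1)) (Function('Q')(G, N) = Mul(7, Mul(Add(N, N), Pow(Add(G, N), -1))) = Mul(7, Mul(Mul(2, N), Pow(Add(G, N), -1))) = Mul(7, Mul(2, N, Pow(Add(G, N), -1))) = Mul(14, N, Pow(Add(G, N), -1)))
Mul(Add(-137923, Function('Q')(-492, 15)), Pow(Add(98549, Function('d')(131, -220)), -1)) = Mul(Add(-137923, Mul(14, 15, Pow(Add(-492, 15), -1))), Pow(Add(98549, 82), -1)) = Mul(Add(-137923, Mul(14, 15, Pow(-477, -1))), Pow(98631, -1)) = Mul(Add(-137923, Mul(14, 15, Rational(-1, 477))), Rational(1, 98631)) = Mul(Add(-137923, Rational(-70, 159)), Rational(1, 98631)) = Mul(Rational(-21929827, 159), Rational(1, 98631)) = Rational(-21929827, 15682329)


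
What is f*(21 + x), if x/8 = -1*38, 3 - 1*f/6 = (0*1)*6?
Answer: -5094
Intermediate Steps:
f = 18 (f = 18 - 6*0*1*6 = 18 - 0*6 = 18 - 6*0 = 18 + 0 = 18)
x = -304 (x = 8*(-1*38) = 8*(-38) = -304)
f*(21 + x) = 18*(21 - 304) = 18*(-283) = -5094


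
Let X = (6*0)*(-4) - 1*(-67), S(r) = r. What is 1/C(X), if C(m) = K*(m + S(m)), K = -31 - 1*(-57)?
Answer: 1/3484 ≈ 0.00028703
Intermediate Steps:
K = 26 (K = -31 + 57 = 26)
X = 67 (X = 0*(-4) + 67 = 0 + 67 = 67)
C(m) = 52*m (C(m) = 26*(m + m) = 26*(2*m) = 52*m)
1/C(X) = 1/(52*67) = 1/3484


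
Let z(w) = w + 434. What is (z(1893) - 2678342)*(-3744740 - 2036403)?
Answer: 15470425385145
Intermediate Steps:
z(w) = 434 + w
(z(1893) - 2678342)*(-3744740 - 2036403) = ((434 + 1893) - 2678342)*(-3744740 - 2036403) = (2327 - 2678342)*(-5781143) = -2676015*(-5781143) = 15470425385145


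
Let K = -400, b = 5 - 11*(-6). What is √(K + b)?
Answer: I*√329 ≈ 18.138*I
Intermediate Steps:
b = 71 (b = 5 + 66 = 71)
√(K + b) = √(-400 + 71) = √(-329) = I*√329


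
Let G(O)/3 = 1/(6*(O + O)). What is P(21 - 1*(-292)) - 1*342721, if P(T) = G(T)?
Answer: -429086691/1252 ≈ -3.4272e+5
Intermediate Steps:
G(O) = 1/(4*O) (G(O) = 3/((6*(O + O))) = 3/((6*(2*O))) = 3/((12*O)) = 3*(1/(12*O)) = 1/(4*O))
P(T) = 1/(4*T)
P(21 - 1*(-292)) - 1*342721 = 1/(4*(21 - 1*(-292))) - 1*342721 = 1/(4*(21 + 292)) - 342721 = (¼)/313 - 342721 = (¼)*(1/313) - 342721 = 1/1252 - 342721 = -429086691/1252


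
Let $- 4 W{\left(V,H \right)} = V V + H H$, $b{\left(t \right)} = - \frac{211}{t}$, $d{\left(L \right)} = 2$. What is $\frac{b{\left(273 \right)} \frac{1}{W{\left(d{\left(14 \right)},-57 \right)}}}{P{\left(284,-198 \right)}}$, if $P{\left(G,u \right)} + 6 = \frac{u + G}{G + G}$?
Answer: $- \frac{239696}{1475082609} \approx -0.0001625$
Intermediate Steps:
$P{\left(G,u \right)} = -6 + \frac{G + u}{2 G}$ ($P{\left(G,u \right)} = -6 + \frac{u + G}{G + G} = -6 + \frac{G + u}{2 G}$)
$W{\left(V,H \right)} = - \frac{H^{2}}{4} - \frac{V^{2}}{4}$ ($W{\left(V,H \right)} = - \frac{V V + H H}{4} = - \frac{V^{2} + H^{2}}{4} = - \frac{H^{2} + V^{2}}{4} = - \frac{H^{2}}{4} - \frac{V^{2}}{4}$)
$\frac{b{\left(273 \right)} \frac{1}{W{\left(d{\left(14 \right)},-57 \right)}}}{P{\left(284,-198 \right)}} = \frac{- \frac{211}{273} \frac{1}{- \frac{\left(-57\right)^{2}}{4} - \frac{2^{2}}{4}}}{\frac{1}{2} \cdot \frac{1}{284} \left(-198 - 3124\right)} = \frac{\left(-211\right) \frac{1}{273} \frac{1}{\left(- \frac{1}{4}\right) 3249 - 1}}{\frac{1}{2} \cdot \frac{1}{284} \left(-198 - 3124\right)} = \frac{\left(- \frac{211}{273}\right) \frac{1}{- \frac{3249}{4} - 1}}{\frac{1}{2} \cdot \frac{1}{284} \left(-3322\right)} = \frac{\left(- \frac{211}{273}\right) \frac{1}{- \frac{3253}{4}}}{- \frac{1661}{284}} = \left(- \frac{211}{273}\right) \left(- \frac{4}{3253}\right) \left(- \frac{284}{1661}\right) = \frac{844}{888069} \left(- \frac{284}{1661}\right) = - \frac{239696}{1475082609}$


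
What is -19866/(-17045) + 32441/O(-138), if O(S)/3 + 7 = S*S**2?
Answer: 22296470771/19198117095 ≈ 1.1614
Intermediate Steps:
O(S) = -21 + 3*S**3 (O(S) = -21 + 3*(S*S**2) = -21 + 3*S**3)
-19866/(-17045) + 32441/O(-138) = -19866/(-17045) + 32441/(-21 + 3*(-138)**3) = -19866*(-1/17045) + 32441/(-21 + 3*(-2628072)) = 2838/2435 + 32441/(-21 - 7884216) = 2838/2435 + 32441/(-7884237) = 2838/2435 + 32441*(-1/7884237) = 2838/2435 - 32441/7884237 = 22296470771/19198117095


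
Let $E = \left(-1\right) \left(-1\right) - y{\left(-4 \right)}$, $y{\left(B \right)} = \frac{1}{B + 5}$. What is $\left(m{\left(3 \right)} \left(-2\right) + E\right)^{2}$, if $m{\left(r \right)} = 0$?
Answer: $0$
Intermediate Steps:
$y{\left(B \right)} = \frac{1}{5 + B}$
$E = 0$ ($E = \left(-1\right) \left(-1\right) - \frac{1}{5 - 4} = 1 - 1^{-1} = 1 - 1 = 0$)
$\left(m{\left(3 \right)} \left(-2\right) + E\right)^{2} = \left(0 \left(-2\right) + 0\right)^{2} = \left(0 + 0\right)^{2} = 0^{2} = 0$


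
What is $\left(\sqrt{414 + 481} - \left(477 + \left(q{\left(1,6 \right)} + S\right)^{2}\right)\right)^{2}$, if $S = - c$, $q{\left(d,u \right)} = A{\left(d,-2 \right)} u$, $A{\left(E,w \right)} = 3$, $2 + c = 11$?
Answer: $\left(558 - \sqrt{895}\right)^{2} \approx 2.7887 \cdot 10^{5}$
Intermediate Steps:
$c = 9$ ($c = -2 + 11 = 9$)
$q{\left(d,u \right)} = 3 u$
$S = -9$ ($S = \left(-1\right) 9 = -9$)
$\left(\sqrt{414 + 481} - \left(477 + \left(q{\left(1,6 \right)} + S\right)^{2}\right)\right)^{2} = \left(\sqrt{414 + 481} - \left(477 + \left(3 \cdot 6 - 9\right)^{2}\right)\right)^{2} = \left(\sqrt{895} - \left(477 + \left(18 - 9\right)^{2}\right)\right)^{2} = \left(\sqrt{895} - 558\right)^{2} = \left(-558 + \sqrt{895}\right)^{2}$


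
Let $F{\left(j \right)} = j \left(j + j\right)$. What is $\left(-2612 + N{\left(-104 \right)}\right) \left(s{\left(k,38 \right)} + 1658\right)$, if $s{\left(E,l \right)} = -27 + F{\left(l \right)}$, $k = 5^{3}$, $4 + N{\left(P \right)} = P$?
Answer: $-12291680$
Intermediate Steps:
$N{\left(P \right)} = -4 + P$
$F{\left(j \right)} = 2 j^{2}$ ($F{\left(j \right)} = j 2 j = 2 j^{2}$)
$k = 125$
$s{\left(E,l \right)} = -27 + 2 l^{2}$
$\left(-2612 + N{\left(-104 \right)}\right) \left(s{\left(k,38 \right)} + 1658\right) = \left(-2612 - 108\right) \left(\left(-27 + 2 \cdot 38^{2}\right) + 1658\right) = \left(-2612 - 108\right) \left(\left(-27 + 2 \cdot 1444\right) + 1658\right) = - 2720 \left(\left(-27 + 2888\right) + 1658\right) = - 2720 \left(2861 + 1658\right) = \left(-2720\right) 4519 = -12291680$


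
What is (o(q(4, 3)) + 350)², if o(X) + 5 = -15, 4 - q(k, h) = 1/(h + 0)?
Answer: 108900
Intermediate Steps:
q(k, h) = 4 - 1/h (q(k, h) = 4 - 1/(h + 0) = 4 - 1/h)
o(X) = -20 (o(X) = -5 - 15 = -20)
(o(q(4, 3)) + 350)² = (-20 + 350)² = 330² = 108900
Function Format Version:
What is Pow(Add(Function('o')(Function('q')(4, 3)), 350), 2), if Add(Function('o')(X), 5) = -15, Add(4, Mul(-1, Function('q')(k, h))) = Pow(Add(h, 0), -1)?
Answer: 108900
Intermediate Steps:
Function('q')(k, h) = Add(4, Mul(-1, Pow(h, -1))) (Function('q')(k, h) = Add(4, Mul(-1, Pow(Add(h, 0), -1))) = Add(4, Mul(-1, Pow(h, -1))))
Function('o')(X) = -20 (Function('o')(X) = Add(-5, -15) = -20)
Pow(Add(Function('o')(Function('q')(4, 3)), 350), 2) = Pow(Add(-20, 350), 2) = Pow(330, 2) = 108900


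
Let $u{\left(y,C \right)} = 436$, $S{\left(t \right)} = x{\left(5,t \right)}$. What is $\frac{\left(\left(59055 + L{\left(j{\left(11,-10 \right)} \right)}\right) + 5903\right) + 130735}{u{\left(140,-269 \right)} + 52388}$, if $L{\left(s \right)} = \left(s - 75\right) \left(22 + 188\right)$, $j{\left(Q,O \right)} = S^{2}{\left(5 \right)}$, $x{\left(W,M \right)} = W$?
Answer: $\frac{61731}{17608} \approx 3.5058$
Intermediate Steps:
$S{\left(t \right)} = 5$
$j{\left(Q,O \right)} = 25$ ($j{\left(Q,O \right)} = 5^{2} = 25$)
$L{\left(s \right)} = -15750 + 210 s$ ($L{\left(s \right)} = \left(-75 + s\right) 210 = -15750 + 210 s$)
$\frac{\left(\left(59055 + L{\left(j{\left(11,-10 \right)} \right)}\right) + 5903\right) + 130735}{u{\left(140,-269 \right)} + 52388} = \frac{\left(\left(59055 + \left(-15750 + 210 \cdot 25\right)\right) + 5903\right) + 130735}{436 + 52388} = \frac{\left(\left(59055 + \left(-15750 + 5250\right)\right) + 5903\right) + 130735}{52824} = \left(\left(\left(59055 - 10500\right) + 5903\right) + 130735\right) \frac{1}{52824} = \left(\left(48555 + 5903\right) + 130735\right) \frac{1}{52824} = \left(54458 + 130735\right) \frac{1}{52824} = 185193 \cdot \frac{1}{52824} = \frac{61731}{17608}$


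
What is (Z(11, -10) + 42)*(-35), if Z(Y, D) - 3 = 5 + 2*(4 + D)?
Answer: -1330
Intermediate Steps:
Z(Y, D) = 16 + 2*D (Z(Y, D) = 3 + (5 + 2*(4 + D)) = 3 + (5 + (8 + 2*D)) = 3 + (13 + 2*D) = 16 + 2*D)
(Z(11, -10) + 42)*(-35) = ((16 + 2*(-10)) + 42)*(-35) = ((16 - 20) + 42)*(-35) = (-4 + 42)*(-35) = 38*(-35) = -1330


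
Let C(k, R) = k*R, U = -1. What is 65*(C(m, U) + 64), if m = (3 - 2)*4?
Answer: 3900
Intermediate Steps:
m = 4 (m = 1*4 = 4)
C(k, R) = R*k
65*(C(m, U) + 64) = 65*(-1*4 + 64) = 65*(-4 + 64) = 65*60 = 3900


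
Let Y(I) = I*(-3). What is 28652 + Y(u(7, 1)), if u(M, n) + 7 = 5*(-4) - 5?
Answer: 28748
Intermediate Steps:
u(M, n) = -32 (u(M, n) = -7 + (5*(-4) - 5) = -7 + (-20 - 5) = -7 - 25 = -32)
Y(I) = -3*I
28652 + Y(u(7, 1)) = 28652 - 3*(-32) = 28652 + 96 = 28748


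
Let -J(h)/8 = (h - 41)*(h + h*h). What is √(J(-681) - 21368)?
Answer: 2*√668682178 ≈ 51718.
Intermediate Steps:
J(h) = -8*(-41 + h)*(h + h²) (J(h) = -8*(h - 41)*(h + h*h) = -8*(-41 + h)*(h + h²))
√(J(-681) - 21368) = √(8*(-681)*(41 - 1*(-681)² + 40*(-681)) - 21368) = √(8*(-681)*(41 - 1*463761 - 27240) - 21368) = √(8*(-681)*(41 - 463761 - 27240) - 21368) = √(8*(-681)*(-490960) - 21368) = √(2674750080 - 21368) = √2674728712 = 2*√668682178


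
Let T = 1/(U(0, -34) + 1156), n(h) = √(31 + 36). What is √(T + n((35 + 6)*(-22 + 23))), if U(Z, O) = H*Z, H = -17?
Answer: √(1 + 1156*√67)/34 ≈ 2.8612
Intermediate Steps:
U(Z, O) = -17*Z
n(h) = √67
T = 1/1156 (T = 1/(-17*0 + 1156) = 1/(0 + 1156) = 1/1156 ≈ 0.00086505)
√(T + n((35 + 6)*(-22 + 23))) = √(1/1156 + √67)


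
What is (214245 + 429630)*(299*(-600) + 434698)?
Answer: 164379999750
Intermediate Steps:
(214245 + 429630)*(299*(-600) + 434698) = 643875*(-179400 + 434698) = 643875*255298 = 164379999750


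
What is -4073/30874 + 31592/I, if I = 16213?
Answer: 909335859/500560162 ≈ 1.8166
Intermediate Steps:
-4073/30874 + 31592/I = -4073/30874 + 31592/16213 = 909335859/500560162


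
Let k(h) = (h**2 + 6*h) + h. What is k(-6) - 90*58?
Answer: -5226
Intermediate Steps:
k(h) = h**2 + 7*h
k(-6) - 90*58 = -6*(7 - 6) - 90*58 = -6*1 - 5220 = -6 - 5220 = -5226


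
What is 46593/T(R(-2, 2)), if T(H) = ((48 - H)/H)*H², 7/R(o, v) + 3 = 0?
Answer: -419337/1057 ≈ -396.72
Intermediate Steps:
R(o, v) = -7/3 (R(o, v) = 7/(-3 + 0) = 7/(-3) = 7*(-⅓) = -7/3)
T(H) = H*(48 - H) (T(H) = ((48 - H)/H)*H² = H*(48 - H))
46593/T(R(-2, 2)) = 46593/((-7*(48 - 1*(-7/3))/3)) = 46593/((-7*(48 + 7/3)/3)) = 46593/((-7/3*151/3)) = 46593/(-1057/9) = 46593*(-9/1057) = -419337/1057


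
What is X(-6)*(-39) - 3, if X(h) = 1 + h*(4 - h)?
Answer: 2298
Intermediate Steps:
X(-6)*(-39) - 3 = (1 - 1*(-6)² + 4*(-6))*(-39) - 3 = (1 - 1*36 - 24)*(-39) - 3 = (1 - 36 - 24)*(-39) - 3 = -59*(-39) - 3 = 2301 - 3 = 2298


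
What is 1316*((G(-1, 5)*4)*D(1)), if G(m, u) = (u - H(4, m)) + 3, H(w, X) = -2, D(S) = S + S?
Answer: 105280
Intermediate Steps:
D(S) = 2*S
G(m, u) = 5 + u (G(m, u) = (u - 1*(-2)) + 3 = (u + 2) + 3 = (2 + u) + 3 = 5 + u)
1316*((G(-1, 5)*4)*D(1)) = 1316*(((5 + 5)*4)*(2*1)) = 1316*((10*4)*2) = 1316*(40*2) = 1316*80 = 105280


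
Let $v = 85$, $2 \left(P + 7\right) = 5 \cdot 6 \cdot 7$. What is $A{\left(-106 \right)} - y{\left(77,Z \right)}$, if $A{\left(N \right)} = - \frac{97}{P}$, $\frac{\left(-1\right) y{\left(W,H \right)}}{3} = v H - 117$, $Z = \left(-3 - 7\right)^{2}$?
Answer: $\frac{2464505}{98} \approx 25148.0$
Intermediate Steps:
$P = 98$ ($P = -7 + \frac{5 \cdot 6 \cdot 7}{2} = -7 + \frac{30 \cdot 7}{2} = -7 + \frac{1}{2} \cdot 210 = -7 + 105 = 98$)
$Z = 100$ ($Z = \left(-10\right)^{2} = 100$)
$y{\left(W,H \right)} = 351 - 255 H$ ($y{\left(W,H \right)} = - 3 \left(85 H - 117\right) = - 3 \left(-117 + 85 H\right) = 351 - 255 H$)
$A{\left(N \right)} = - \frac{97}{98}$
$A{\left(-106 \right)} - y{\left(77,Z \right)} = - \frac{97}{98} - \left(351 - 25500\right) = - \frac{97}{98} - -25149 = - \frac{97}{98} + 25149 = \frac{2464505}{98}$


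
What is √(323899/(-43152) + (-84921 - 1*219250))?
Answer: I*√35400581673027/10788 ≈ 551.52*I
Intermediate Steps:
√(323899/(-43152) + (-84921 - 1*219250)) = √(323899*(-1/43152) + (-84921 - 219250)) = √(-323899/43152 - 304171) = √(-13125910891/43152) = I*√35400581673027/10788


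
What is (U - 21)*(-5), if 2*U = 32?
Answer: 25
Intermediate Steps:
U = 16 (U = (1/2)*32 = 16)
(U - 21)*(-5) = (16 - 21)*(-5) = -5*(-5) = 25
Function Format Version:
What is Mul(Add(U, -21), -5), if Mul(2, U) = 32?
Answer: 25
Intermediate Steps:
U = 16 (U = Mul(Rational(1, 2), 32) = 16)
Mul(Add(U, -21), -5) = Mul(Add(16, -21), -5) = Mul(-5, -5) = 25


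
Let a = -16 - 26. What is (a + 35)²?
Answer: 49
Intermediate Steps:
a = -42
(a + 35)² = (-42 + 35)² = (-7)² = 49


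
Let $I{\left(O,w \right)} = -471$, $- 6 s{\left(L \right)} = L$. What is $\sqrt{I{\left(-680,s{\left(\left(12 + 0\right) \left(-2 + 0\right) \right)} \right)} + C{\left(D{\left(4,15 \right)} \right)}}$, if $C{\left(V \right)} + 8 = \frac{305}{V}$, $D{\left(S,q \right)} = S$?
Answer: $\frac{3 i \sqrt{179}}{2} \approx 20.069 i$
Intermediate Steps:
$s{\left(L \right)} = - \frac{L}{6}$
$C{\left(V \right)} = -8 + \frac{305}{V}$
$\sqrt{I{\left(-680,s{\left(\left(12 + 0\right) \left(-2 + 0\right) \right)} \right)} + C{\left(D{\left(4,15 \right)} \right)}} = \sqrt{-471 - \left(8 - \frac{305}{4}\right)} = \sqrt{-471 + \left(-8 + 305 \cdot \frac{1}{4}\right)} = \sqrt{-471 + \left(-8 + \frac{305}{4}\right)} = \sqrt{-471 + \frac{273}{4}} = \sqrt{- \frac{1611}{4}} = \frac{3 i \sqrt{179}}{2}$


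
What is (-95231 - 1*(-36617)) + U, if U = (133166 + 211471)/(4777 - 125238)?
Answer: -7061045691/120461 ≈ -58617.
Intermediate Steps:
U = -344637/120461 (U = 344637/(-120461) = 344637*(-1/120461) = -344637/120461 ≈ -2.8610)
(-95231 - 1*(-36617)) + U = (-95231 - 1*(-36617)) - 344637/120461 = (-95231 + 36617) - 344637/120461 = -58614 - 344637/120461 = -7061045691/120461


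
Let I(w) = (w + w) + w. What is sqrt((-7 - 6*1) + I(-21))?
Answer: 2*I*sqrt(19) ≈ 8.7178*I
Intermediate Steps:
I(w) = 3*w (I(w) = 2*w + w = 3*w)
sqrt((-7 - 6*1) + I(-21)) = sqrt((-7 - 6*1) + 3*(-21)) = sqrt((-7 - 6) - 63) = sqrt(-13 - 63) = sqrt(-76) = 2*I*sqrt(19)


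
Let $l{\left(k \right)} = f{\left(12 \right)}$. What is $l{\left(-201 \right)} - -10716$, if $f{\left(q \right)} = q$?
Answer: $10728$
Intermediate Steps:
$l{\left(k \right)} = 12$
$l{\left(-201 \right)} - -10716 = 12 - -10716 = 12 + 10716 = 10728$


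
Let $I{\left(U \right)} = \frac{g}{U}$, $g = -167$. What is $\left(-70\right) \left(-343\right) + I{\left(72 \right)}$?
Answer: $\frac{1728553}{72} \approx 24008.0$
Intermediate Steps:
$I{\left(U \right)} = - \frac{167}{U}$
$\left(-70\right) \left(-343\right) + I{\left(72 \right)} = \left(-70\right) \left(-343\right) - \frac{167}{72} = 24010 - \frac{167}{72} = \frac{1728553}{72}$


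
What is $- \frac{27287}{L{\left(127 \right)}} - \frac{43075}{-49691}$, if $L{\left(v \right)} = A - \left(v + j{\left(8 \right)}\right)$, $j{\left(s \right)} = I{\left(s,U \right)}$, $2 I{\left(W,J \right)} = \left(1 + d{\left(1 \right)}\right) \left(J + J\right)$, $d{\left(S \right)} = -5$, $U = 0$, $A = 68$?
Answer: $\frac{1358459742}{2931769} \approx 463.36$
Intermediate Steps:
$I{\left(W,J \right)} = - 4 J$ ($I{\left(W,J \right)} = \frac{\left(1 - 5\right) \left(J + J\right)}{2} = \frac{\left(-4\right) 2 J}{2} = \frac{\left(-8\right) J}{2} = - 4 J$)
$j{\left(s \right)} = 0$ ($j{\left(s \right)} = \left(-4\right) 0 = 0$)
$L{\left(v \right)} = 68 - v$ ($L{\left(v \right)} = 68 - \left(v + 0\right) = 68 - v$)
$- \frac{27287}{L{\left(127 \right)}} - \frac{43075}{-49691} = - \frac{27287}{68 - 127} - \frac{43075}{-49691} = - \frac{27287}{68 - 127} - - \frac{43075}{49691} = - \frac{27287}{-59} + \frac{43075}{49691} = \left(-27287\right) \left(- \frac{1}{59}\right) + \frac{43075}{49691} = \frac{27287}{59} + \frac{43075}{49691} = \frac{1358459742}{2931769}$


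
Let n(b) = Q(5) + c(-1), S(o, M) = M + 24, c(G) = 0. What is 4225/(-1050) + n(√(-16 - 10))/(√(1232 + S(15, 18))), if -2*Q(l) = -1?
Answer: -169/42 + √26/364 ≈ -4.0098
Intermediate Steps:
Q(l) = ½ (Q(l) = -½*(-1) = ½)
S(o, M) = 24 + M
n(b) = ½ (n(b) = ½ + 0 = ½)
4225/(-1050) + n(√(-16 - 10))/(√(1232 + S(15, 18))) = 4225/(-1050) + 1/(2*(√(1232 + (24 + 18)))) = 4225*(-1/1050) + 1/(2*(√(1232 + 42))) = -169/42 + 1/(2*(√1274)) = -169/42 + 1/(2*((7*√26))) = -169/42 + (√26/182)/2 = -169/42 + √26/364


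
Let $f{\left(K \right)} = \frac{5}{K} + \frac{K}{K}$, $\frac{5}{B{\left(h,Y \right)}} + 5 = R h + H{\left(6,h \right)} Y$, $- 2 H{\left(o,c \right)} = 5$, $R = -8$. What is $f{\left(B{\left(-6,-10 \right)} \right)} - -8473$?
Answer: $8542$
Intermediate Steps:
$H{\left(o,c \right)} = - \frac{5}{2}$ ($H{\left(o,c \right)} = \left(- \frac{1}{2}\right) 5 = - \frac{5}{2}$)
$B{\left(h,Y \right)} = \frac{5}{-5 - 8 h - \frac{5 Y}{2}}$ ($B{\left(h,Y \right)} = \frac{5}{-5 - \left(8 h + \frac{5 Y}{2}\right)} = \frac{5}{-5 - 8 h - \frac{5 Y}{2}}$)
$f{\left(K \right)} = 1 + \frac{5}{K}$ ($f{\left(K \right)} = \frac{5}{K} + 1 = 1 + \frac{5}{K}$)
$f{\left(B{\left(-6,-10 \right)} \right)} - -8473 = \frac{5 - \frac{10}{10 + 5 \left(-10\right) + 16 \left(-6\right)}}{\left(-10\right) \frac{1}{10 + 5 \left(-10\right) + 16 \left(-6\right)}} - -8473 = \frac{5 - \frac{10}{10 - 50 - 96}}{\left(-10\right) \frac{1}{10 - 50 - 96}} + 8473 = \frac{5 - \frac{10}{-136}}{\left(-10\right) \frac{1}{-136}} + 8473 = \frac{5 - - \frac{5}{68}}{\left(-10\right) \left(- \frac{1}{136}\right)} + 8473 = \frac{5 + \frac{5}{68}}{\frac{5}{68}} + 8473 = \frac{68}{5} \cdot \frac{345}{68} + 8473 = 69 + 8473 = 8542$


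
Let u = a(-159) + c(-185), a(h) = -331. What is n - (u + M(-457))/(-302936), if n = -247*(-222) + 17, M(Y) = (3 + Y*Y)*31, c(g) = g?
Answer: 2077852054/37867 ≈ 54872.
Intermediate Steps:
u = -516 (u = -331 - 185 = -516)
M(Y) = 93 + 31*Y² (M(Y) = (3 + Y²)*31 = 93 + 31*Y²)
n = 54851 (n = 54834 + 17 = 54851)
n - (u + M(-457))/(-302936) = 54851 - (-516 + (93 + 31*(-457)²))/(-302936) = 54851 - (-516 + (93 + 31*208849))*(-1)/302936 = 54851 - (-516 + (93 + 6474319))*(-1)/302936 = 54851 - (-516 + 6474412)*(-1)/302936 = 54851 - 6473896*(-1)/302936 = 54851 - 1*(-809237/37867) = 54851 + 809237/37867 = 2077852054/37867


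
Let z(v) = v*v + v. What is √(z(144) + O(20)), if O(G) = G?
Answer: 10*√209 ≈ 144.57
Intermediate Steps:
z(v) = v + v² (z(v) = v² + v = v + v²)
√(z(144) + O(20)) = √(144*(1 + 144) + 20) = √(144*145 + 20) = √(20880 + 20) = √20900 = 10*√209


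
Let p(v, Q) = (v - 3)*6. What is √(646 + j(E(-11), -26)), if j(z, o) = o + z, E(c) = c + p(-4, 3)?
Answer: 9*√7 ≈ 23.812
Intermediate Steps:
p(v, Q) = -18 + 6*v (p(v, Q) = (-3 + v)*6 = -18 + 6*v)
E(c) = -42 + c (E(c) = c + (-18 + 6*(-4)) = c + (-18 - 24) = c - 42 = -42 + c)
√(646 + j(E(-11), -26)) = √(646 + (-26 + (-42 - 11))) = √(646 + (-26 - 53)) = √(646 - 79) = √567 = 9*√7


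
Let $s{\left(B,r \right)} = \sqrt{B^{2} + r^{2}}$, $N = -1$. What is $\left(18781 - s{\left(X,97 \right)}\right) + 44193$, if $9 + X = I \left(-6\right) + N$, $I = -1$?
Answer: $62974 - 5 \sqrt{377} \approx 62877.0$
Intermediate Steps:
$X = -4$ ($X = -9 - -5 = -9 + \left(6 - 1\right) = -9 + 5 = -4$)
$\left(18781 - s{\left(X,97 \right)}\right) + 44193 = \left(18781 - \sqrt{\left(-4\right)^{2} + 97^{2}}\right) + 44193 = \left(18781 - \sqrt{16 + 9409}\right) + 44193 = \left(18781 - \sqrt{9425}\right) + 44193 = \left(18781 - 5 \sqrt{377}\right) + 44193 = 62974 - 5 \sqrt{377}$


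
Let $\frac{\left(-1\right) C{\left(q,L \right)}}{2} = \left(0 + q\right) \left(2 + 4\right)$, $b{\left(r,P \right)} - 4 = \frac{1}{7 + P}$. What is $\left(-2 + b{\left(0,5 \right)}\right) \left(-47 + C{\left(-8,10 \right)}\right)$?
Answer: $\frac{1225}{12} \approx 102.08$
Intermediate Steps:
$b{\left(r,P \right)} = 4 + \frac{1}{7 + P}$
$C{\left(q,L \right)} = - 12 q$ ($C{\left(q,L \right)} = - 2 \left(0 + q\right) \left(2 + 4\right) = - 2 q 6 = - 2 \cdot 6 q = - 12 q$)
$\left(-2 + b{\left(0,5 \right)}\right) \left(-47 + C{\left(-8,10 \right)}\right) = \left(-2 + \frac{29 + 4 \cdot 5}{7 + 5}\right) \left(-47 - -96\right) = \left(-2 + \frac{29 + 20}{12}\right) \left(-47 + 96\right) = \left(-2 + \frac{1}{12} \cdot 49\right) 49 = \left(-2 + \frac{49}{12}\right) 49 = \frac{25}{12} \cdot 49 = \frac{1225}{12}$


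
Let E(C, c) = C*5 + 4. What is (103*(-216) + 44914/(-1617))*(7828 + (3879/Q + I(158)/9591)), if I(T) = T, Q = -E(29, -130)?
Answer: -36509453635775150/210071673 ≈ -1.7380e+8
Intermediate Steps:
E(C, c) = 4 + 5*C (E(C, c) = 5*C + 4 = 4 + 5*C)
Q = -149 (Q = -(4 + 5*29) = -(4 + 145) = -1*149 = -149)
(103*(-216) + 44914/(-1617))*(7828 + (3879/Q + I(158)/9591)) = (103*(-216) + 44914/(-1617))*(7828 + (3879/(-149) + 158/9591)) = (-22248 + 44914*(-1/1617))*(7828 + (3879*(-1/149) + 158*(1/9591))) = (-22248 - 44914/1617)*(7828 + (-3879/149 + 158/9591)) = -36019930*(7828 - 37179947/1429059)/1617 = -36019930/1617*11149493905/1429059 = -36509453635775150/210071673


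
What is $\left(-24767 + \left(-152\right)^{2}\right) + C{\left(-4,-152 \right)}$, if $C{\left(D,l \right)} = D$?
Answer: $-1667$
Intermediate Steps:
$\left(-24767 + \left(-152\right)^{2}\right) + C{\left(-4,-152 \right)} = \left(-24767 + \left(-152\right)^{2}\right) - 4 = \left(-24767 + 23104\right) - 4 = -1663 - 4 = -1667$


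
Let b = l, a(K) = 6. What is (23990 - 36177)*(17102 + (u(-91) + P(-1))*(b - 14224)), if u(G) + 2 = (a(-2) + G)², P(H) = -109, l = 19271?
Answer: -437774833020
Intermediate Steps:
b = 19271
u(G) = -2 + (6 + G)²
(23990 - 36177)*(17102 + (u(-91) + P(-1))*(b - 14224)) = (23990 - 36177)*(17102 + ((-2 + (6 - 91)²) - 109)*(19271 - 14224)) = -12187*(17102 + ((-2 + (-85)²) - 109)*5047) = -12187*(17102 + ((-2 + 7225) - 109)*5047) = -12187*(17102 + (7223 - 109)*5047) = -12187*(17102 + 7114*5047) = -12187*(17102 + 35904358) = -12187*35921460 = -437774833020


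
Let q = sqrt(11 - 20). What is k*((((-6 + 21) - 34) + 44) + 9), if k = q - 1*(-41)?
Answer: 1394 + 102*I ≈ 1394.0 + 102.0*I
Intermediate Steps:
q = 3*I (q = sqrt(-9) = 3*I ≈ 3.0*I)
k = 41 + 3*I (k = 3*I - 1*(-41) = 3*I + 41 = 41 + 3*I ≈ 41.0 + 3.0*I)
k*((((-6 + 21) - 34) + 44) + 9) = (41 + 3*I)*((((-6 + 21) - 34) + 44) + 9) = (41 + 3*I)*(((15 - 34) + 44) + 9) = (41 + 3*I)*((-19 + 44) + 9) = (41 + 3*I)*(25 + 9) = (41 + 3*I)*34 = 1394 + 102*I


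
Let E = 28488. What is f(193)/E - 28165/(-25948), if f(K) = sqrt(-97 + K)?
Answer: 28165/25948 + sqrt(6)/7122 ≈ 1.0858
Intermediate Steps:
f(193)/E - 28165/(-25948) = sqrt(-97 + 193)/28488 - 28165/(-25948) = sqrt(96)*(1/28488) - 28165*(-1/25948) = (4*sqrt(6))*(1/28488) + 28165/25948 = sqrt(6)/7122 + 28165/25948 = 28165/25948 + sqrt(6)/7122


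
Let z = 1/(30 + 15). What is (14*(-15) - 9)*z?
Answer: -73/15 ≈ -4.8667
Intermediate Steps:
z = 1/45 ≈ 0.022222
(14*(-15) - 9)*z = (14*(-15) - 9)*(1/45) = (-210 - 9)*(1/45) = -219*1/45 = -73/15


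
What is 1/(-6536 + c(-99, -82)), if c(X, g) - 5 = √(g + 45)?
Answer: -6531/42653998 - I*√37/42653998 ≈ -0.00015312 - 1.4261e-7*I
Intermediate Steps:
c(X, g) = 5 + √(45 + g) (c(X, g) = 5 + √(g + 45) = 5 + √(45 + g))
1/(-6536 + c(-99, -82)) = 1/(-6536 + (5 + √(45 - 82))) = 1/(-6536 + (5 + √(-37))) = 1/(-6536 + (5 + I*√37)) = 1/(-6531 + I*√37)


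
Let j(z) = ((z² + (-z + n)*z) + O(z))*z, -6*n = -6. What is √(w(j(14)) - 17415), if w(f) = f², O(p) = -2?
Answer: 3*√1201 ≈ 103.97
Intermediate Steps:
n = 1 (n = -⅙*(-6) = 1)
j(z) = z*(-2 + z² + z*(1 - z)) (j(z) = ((z² + (-z + 1)*z) - 2)*z = ((z² + (1 - z)*z) - 2)*z = ((z² + z*(1 - z)) - 2)*z = (-2 + z² + z*(1 - z))*z = z*(-2 + z² + z*(1 - z)))
√(w(j(14)) - 17415) = √((14*(-2 + 14))² - 17415) = √((14*12)² - 17415) = √(168² - 17415) = √(28224 - 17415) = √10809 = 3*√1201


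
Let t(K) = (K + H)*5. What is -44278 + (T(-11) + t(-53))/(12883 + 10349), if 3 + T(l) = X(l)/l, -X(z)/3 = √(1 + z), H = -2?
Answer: -514333387/11616 + I*√10/85184 ≈ -44278.0 + 3.7123e-5*I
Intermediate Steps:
t(K) = -10 + 5*K (t(K) = (K - 2)*5 = (-2 + K)*5 = -10 + 5*K)
X(z) = -3*√(1 + z)
T(l) = -3 - 3*√(1 + l)/l (T(l) = -3 + (-3*√(1 + l))/l = -3 - 3*√(1 + l)/l)
-44278 + (T(-11) + t(-53))/(12883 + 10349) = -44278 + ((-3 - 3*√(1 - 11)/(-11)) + (-10 + 5*(-53)))/(12883 + 10349) = -44278 + ((-3 - 3*(-1/11)*√(-10)) + (-10 - 265))/23232 = -44278 + ((-3 - 3*(-1/11)*I*√10) - 275)*(1/23232) = -44278 + ((-3 + 3*I*√10/11) - 275)*(1/23232) = -44278 + (-278 + 3*I*√10/11)*(1/23232) = -44278 + (-139/11616 + I*√10/85184) = -514333387/11616 + I*√10/85184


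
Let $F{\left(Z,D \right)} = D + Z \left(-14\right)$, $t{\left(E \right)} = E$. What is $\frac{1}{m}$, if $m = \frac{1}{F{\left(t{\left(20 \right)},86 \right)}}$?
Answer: $-194$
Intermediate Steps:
$F{\left(Z,D \right)} = D - 14 Z$
$m = - \frac{1}{194}$ ($m = \frac{1}{86 - 280} = \frac{1}{-194} = - \frac{1}{194} \approx -0.0051546$)
$\frac{1}{m} = \frac{1}{- \frac{1}{194}} = -194$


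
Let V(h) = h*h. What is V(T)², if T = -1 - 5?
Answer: 1296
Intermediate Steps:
T = -6
V(h) = h²
V(T)² = ((-6)²)² = 36² = 1296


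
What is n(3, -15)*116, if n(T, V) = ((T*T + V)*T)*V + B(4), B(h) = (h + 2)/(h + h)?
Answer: 31407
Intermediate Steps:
B(h) = (2 + h)/(2*h) (B(h) = (2 + h)/((2*h)) = (2 + h)*(1/(2*h)) = (2 + h)/(2*h))
n(T, V) = ¾ + T*V*(V + T²) (n(T, V) = ((T*T + V)*T)*V + (½)*(2 + 4)/4 = ((T² + V)*T)*V + (½)*(¼)*6 = ((V + T²)*T)*V + ¾ = (T*(V + T²))*V + ¾ = T*V*(V + T²) + ¾ = ¾ + T*V*(V + T²))
n(3, -15)*116 = (¾ + 3*(-15)² - 15*3³)*116 = (¾ + 3*225 - 15*27)*116 = (¾ + 675 - 405)*116 = (1083/4)*116 = 31407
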